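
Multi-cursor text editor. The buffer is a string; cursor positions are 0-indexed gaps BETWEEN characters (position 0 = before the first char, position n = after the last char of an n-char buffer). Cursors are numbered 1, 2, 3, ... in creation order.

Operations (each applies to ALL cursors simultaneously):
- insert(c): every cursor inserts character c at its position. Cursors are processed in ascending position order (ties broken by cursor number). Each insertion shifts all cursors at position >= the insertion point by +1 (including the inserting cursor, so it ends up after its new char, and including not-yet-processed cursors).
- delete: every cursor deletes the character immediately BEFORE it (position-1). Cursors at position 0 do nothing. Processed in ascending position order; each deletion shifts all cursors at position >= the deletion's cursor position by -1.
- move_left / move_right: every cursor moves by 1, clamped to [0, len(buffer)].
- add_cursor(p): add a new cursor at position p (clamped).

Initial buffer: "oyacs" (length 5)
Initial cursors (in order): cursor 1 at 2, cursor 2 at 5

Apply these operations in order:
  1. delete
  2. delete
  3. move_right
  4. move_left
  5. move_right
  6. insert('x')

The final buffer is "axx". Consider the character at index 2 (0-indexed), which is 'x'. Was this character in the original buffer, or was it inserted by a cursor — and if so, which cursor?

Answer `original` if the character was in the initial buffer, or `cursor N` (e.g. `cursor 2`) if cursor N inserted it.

After op 1 (delete): buffer="oac" (len 3), cursors c1@1 c2@3, authorship ...
After op 2 (delete): buffer="a" (len 1), cursors c1@0 c2@1, authorship .
After op 3 (move_right): buffer="a" (len 1), cursors c1@1 c2@1, authorship .
After op 4 (move_left): buffer="a" (len 1), cursors c1@0 c2@0, authorship .
After op 5 (move_right): buffer="a" (len 1), cursors c1@1 c2@1, authorship .
After op 6 (insert('x')): buffer="axx" (len 3), cursors c1@3 c2@3, authorship .12
Authorship (.=original, N=cursor N): . 1 2
Index 2: author = 2

Answer: cursor 2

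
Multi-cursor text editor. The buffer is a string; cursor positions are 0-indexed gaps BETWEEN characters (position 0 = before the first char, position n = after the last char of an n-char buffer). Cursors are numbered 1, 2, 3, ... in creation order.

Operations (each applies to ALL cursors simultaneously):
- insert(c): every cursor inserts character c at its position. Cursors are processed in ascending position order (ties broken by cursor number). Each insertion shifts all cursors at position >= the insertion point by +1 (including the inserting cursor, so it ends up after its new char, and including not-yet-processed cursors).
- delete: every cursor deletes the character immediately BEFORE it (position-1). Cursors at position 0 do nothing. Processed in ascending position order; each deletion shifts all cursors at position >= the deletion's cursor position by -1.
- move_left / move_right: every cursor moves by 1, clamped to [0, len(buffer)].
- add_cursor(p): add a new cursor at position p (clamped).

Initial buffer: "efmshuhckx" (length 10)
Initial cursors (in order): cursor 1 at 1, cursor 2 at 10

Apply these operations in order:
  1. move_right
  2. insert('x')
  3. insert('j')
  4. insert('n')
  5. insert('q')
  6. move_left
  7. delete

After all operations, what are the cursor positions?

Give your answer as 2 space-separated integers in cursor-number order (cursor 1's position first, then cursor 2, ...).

Answer: 4 15

Derivation:
After op 1 (move_right): buffer="efmshuhckx" (len 10), cursors c1@2 c2@10, authorship ..........
After op 2 (insert('x')): buffer="efxmshuhckxx" (len 12), cursors c1@3 c2@12, authorship ..1........2
After op 3 (insert('j')): buffer="efxjmshuhckxxj" (len 14), cursors c1@4 c2@14, authorship ..11........22
After op 4 (insert('n')): buffer="efxjnmshuhckxxjn" (len 16), cursors c1@5 c2@16, authorship ..111........222
After op 5 (insert('q')): buffer="efxjnqmshuhckxxjnq" (len 18), cursors c1@6 c2@18, authorship ..1111........2222
After op 6 (move_left): buffer="efxjnqmshuhckxxjnq" (len 18), cursors c1@5 c2@17, authorship ..1111........2222
After op 7 (delete): buffer="efxjqmshuhckxxjq" (len 16), cursors c1@4 c2@15, authorship ..111........222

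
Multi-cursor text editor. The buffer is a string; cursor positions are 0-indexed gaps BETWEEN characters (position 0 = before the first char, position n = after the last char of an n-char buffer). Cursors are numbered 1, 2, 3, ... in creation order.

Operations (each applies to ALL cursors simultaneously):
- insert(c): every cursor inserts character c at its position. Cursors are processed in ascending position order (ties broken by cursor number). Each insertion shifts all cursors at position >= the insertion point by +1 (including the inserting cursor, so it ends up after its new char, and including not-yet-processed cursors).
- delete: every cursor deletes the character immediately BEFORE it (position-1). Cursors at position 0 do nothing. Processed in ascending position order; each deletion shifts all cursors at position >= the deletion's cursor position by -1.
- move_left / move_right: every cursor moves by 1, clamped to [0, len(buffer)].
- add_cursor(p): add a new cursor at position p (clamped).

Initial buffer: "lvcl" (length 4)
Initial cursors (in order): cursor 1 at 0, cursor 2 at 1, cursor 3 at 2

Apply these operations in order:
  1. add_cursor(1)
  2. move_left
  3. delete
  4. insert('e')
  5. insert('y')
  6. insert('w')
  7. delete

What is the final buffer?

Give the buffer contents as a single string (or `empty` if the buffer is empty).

After op 1 (add_cursor(1)): buffer="lvcl" (len 4), cursors c1@0 c2@1 c4@1 c3@2, authorship ....
After op 2 (move_left): buffer="lvcl" (len 4), cursors c1@0 c2@0 c4@0 c3@1, authorship ....
After op 3 (delete): buffer="vcl" (len 3), cursors c1@0 c2@0 c3@0 c4@0, authorship ...
After op 4 (insert('e')): buffer="eeeevcl" (len 7), cursors c1@4 c2@4 c3@4 c4@4, authorship 1234...
After op 5 (insert('y')): buffer="eeeeyyyyvcl" (len 11), cursors c1@8 c2@8 c3@8 c4@8, authorship 12341234...
After op 6 (insert('w')): buffer="eeeeyyyywwwwvcl" (len 15), cursors c1@12 c2@12 c3@12 c4@12, authorship 123412341234...
After op 7 (delete): buffer="eeeeyyyyvcl" (len 11), cursors c1@8 c2@8 c3@8 c4@8, authorship 12341234...

Answer: eeeeyyyyvcl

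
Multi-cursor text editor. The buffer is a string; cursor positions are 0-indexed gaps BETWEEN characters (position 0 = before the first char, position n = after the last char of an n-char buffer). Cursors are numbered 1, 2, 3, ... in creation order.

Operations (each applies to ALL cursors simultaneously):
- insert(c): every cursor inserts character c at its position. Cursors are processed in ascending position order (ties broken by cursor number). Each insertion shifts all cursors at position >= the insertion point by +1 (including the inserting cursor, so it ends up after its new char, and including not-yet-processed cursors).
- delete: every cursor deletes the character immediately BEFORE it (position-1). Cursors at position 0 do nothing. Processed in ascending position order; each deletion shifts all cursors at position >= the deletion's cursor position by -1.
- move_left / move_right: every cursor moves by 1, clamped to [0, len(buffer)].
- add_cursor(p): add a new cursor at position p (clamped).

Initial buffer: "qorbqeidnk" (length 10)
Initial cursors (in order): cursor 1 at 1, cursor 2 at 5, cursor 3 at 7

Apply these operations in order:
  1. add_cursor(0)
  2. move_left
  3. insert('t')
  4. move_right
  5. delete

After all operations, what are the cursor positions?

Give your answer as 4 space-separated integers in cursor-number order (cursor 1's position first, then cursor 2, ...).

After op 1 (add_cursor(0)): buffer="qorbqeidnk" (len 10), cursors c4@0 c1@1 c2@5 c3@7, authorship ..........
After op 2 (move_left): buffer="qorbqeidnk" (len 10), cursors c1@0 c4@0 c2@4 c3@6, authorship ..........
After op 3 (insert('t')): buffer="ttqorbtqetidnk" (len 14), cursors c1@2 c4@2 c2@7 c3@10, authorship 14....2..3....
After op 4 (move_right): buffer="ttqorbtqetidnk" (len 14), cursors c1@3 c4@3 c2@8 c3@11, authorship 14....2..3....
After op 5 (delete): buffer="torbtetdnk" (len 10), cursors c1@1 c4@1 c2@5 c3@7, authorship 1...2.3...

Answer: 1 5 7 1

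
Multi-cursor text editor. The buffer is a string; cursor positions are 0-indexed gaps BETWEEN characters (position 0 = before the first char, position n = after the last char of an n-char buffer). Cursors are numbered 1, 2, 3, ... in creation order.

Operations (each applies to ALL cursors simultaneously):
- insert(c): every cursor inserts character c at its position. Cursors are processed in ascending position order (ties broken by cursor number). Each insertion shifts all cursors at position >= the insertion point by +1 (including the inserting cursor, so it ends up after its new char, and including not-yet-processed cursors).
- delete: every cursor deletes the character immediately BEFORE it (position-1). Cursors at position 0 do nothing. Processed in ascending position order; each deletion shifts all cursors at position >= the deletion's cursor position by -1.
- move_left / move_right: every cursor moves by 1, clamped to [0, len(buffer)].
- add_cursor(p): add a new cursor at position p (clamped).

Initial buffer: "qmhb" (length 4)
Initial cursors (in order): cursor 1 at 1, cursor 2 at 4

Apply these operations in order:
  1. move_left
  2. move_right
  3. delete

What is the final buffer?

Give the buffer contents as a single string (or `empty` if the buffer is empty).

Answer: mh

Derivation:
After op 1 (move_left): buffer="qmhb" (len 4), cursors c1@0 c2@3, authorship ....
After op 2 (move_right): buffer="qmhb" (len 4), cursors c1@1 c2@4, authorship ....
After op 3 (delete): buffer="mh" (len 2), cursors c1@0 c2@2, authorship ..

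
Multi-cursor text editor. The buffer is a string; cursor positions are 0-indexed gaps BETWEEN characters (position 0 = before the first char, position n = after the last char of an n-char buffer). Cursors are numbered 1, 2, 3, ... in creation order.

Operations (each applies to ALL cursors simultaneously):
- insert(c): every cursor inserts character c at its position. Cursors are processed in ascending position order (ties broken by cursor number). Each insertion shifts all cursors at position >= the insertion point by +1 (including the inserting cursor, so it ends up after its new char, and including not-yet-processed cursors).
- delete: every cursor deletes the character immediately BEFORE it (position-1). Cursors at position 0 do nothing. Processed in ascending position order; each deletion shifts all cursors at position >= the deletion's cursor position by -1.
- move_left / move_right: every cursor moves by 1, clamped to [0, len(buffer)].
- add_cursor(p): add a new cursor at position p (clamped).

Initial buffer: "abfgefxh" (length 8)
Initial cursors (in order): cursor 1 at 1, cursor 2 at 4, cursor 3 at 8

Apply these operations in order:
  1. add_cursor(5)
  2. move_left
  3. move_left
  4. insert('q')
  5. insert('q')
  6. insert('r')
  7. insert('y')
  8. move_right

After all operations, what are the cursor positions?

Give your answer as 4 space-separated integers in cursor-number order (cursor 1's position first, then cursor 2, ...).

Answer: 5 11 23 16

Derivation:
After op 1 (add_cursor(5)): buffer="abfgefxh" (len 8), cursors c1@1 c2@4 c4@5 c3@8, authorship ........
After op 2 (move_left): buffer="abfgefxh" (len 8), cursors c1@0 c2@3 c4@4 c3@7, authorship ........
After op 3 (move_left): buffer="abfgefxh" (len 8), cursors c1@0 c2@2 c4@3 c3@6, authorship ........
After op 4 (insert('q')): buffer="qabqfqgefqxh" (len 12), cursors c1@1 c2@4 c4@6 c3@10, authorship 1..2.4...3..
After op 5 (insert('q')): buffer="qqabqqfqqgefqqxh" (len 16), cursors c1@2 c2@6 c4@9 c3@14, authorship 11..22.44...33..
After op 6 (insert('r')): buffer="qqrabqqrfqqrgefqqrxh" (len 20), cursors c1@3 c2@8 c4@12 c3@18, authorship 111..222.444...333..
After op 7 (insert('y')): buffer="qqryabqqryfqqrygefqqryxh" (len 24), cursors c1@4 c2@10 c4@15 c3@22, authorship 1111..2222.4444...3333..
After op 8 (move_right): buffer="qqryabqqryfqqrygefqqryxh" (len 24), cursors c1@5 c2@11 c4@16 c3@23, authorship 1111..2222.4444...3333..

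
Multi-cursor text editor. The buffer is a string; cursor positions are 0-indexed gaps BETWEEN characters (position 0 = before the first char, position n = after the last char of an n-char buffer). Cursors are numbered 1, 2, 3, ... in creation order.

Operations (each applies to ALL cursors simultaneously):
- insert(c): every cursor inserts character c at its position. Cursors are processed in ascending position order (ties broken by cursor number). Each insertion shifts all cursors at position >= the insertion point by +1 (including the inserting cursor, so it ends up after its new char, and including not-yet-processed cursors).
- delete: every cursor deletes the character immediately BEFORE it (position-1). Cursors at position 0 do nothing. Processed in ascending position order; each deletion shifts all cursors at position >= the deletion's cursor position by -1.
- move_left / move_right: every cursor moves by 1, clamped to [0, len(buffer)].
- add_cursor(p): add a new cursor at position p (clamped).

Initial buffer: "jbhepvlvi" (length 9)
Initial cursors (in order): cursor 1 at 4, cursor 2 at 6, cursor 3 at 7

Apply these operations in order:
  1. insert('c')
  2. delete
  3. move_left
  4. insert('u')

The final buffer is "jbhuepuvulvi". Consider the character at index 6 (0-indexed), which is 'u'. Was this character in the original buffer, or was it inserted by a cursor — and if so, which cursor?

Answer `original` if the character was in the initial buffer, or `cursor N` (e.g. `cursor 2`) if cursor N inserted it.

After op 1 (insert('c')): buffer="jbhecpvclcvi" (len 12), cursors c1@5 c2@8 c3@10, authorship ....1..2.3..
After op 2 (delete): buffer="jbhepvlvi" (len 9), cursors c1@4 c2@6 c3@7, authorship .........
After op 3 (move_left): buffer="jbhepvlvi" (len 9), cursors c1@3 c2@5 c3@6, authorship .........
After op 4 (insert('u')): buffer="jbhuepuvulvi" (len 12), cursors c1@4 c2@7 c3@9, authorship ...1..2.3...
Authorship (.=original, N=cursor N): . . . 1 . . 2 . 3 . . .
Index 6: author = 2

Answer: cursor 2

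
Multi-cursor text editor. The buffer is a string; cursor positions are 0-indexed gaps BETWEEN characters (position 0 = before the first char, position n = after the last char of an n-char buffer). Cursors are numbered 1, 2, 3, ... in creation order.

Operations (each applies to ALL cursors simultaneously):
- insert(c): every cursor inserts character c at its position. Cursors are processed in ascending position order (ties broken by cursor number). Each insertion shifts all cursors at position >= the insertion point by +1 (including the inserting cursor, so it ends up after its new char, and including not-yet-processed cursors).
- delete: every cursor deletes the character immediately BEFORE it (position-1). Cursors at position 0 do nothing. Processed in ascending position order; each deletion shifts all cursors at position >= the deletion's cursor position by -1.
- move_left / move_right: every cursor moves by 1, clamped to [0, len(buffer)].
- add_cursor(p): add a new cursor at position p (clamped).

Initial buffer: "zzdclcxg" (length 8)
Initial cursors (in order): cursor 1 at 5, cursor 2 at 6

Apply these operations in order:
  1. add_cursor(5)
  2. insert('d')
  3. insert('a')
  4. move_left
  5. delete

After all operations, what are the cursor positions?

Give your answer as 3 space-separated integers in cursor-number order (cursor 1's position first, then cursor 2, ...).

After op 1 (add_cursor(5)): buffer="zzdclcxg" (len 8), cursors c1@5 c3@5 c2@6, authorship ........
After op 2 (insert('d')): buffer="zzdclddcdxg" (len 11), cursors c1@7 c3@7 c2@9, authorship .....13.2..
After op 3 (insert('a')): buffer="zzdclddaacdaxg" (len 14), cursors c1@9 c3@9 c2@12, authorship .....1313.22..
After op 4 (move_left): buffer="zzdclddaacdaxg" (len 14), cursors c1@8 c3@8 c2@11, authorship .....1313.22..
After op 5 (delete): buffer="zzdcldacaxg" (len 11), cursors c1@6 c3@6 c2@8, authorship .....13.2..

Answer: 6 8 6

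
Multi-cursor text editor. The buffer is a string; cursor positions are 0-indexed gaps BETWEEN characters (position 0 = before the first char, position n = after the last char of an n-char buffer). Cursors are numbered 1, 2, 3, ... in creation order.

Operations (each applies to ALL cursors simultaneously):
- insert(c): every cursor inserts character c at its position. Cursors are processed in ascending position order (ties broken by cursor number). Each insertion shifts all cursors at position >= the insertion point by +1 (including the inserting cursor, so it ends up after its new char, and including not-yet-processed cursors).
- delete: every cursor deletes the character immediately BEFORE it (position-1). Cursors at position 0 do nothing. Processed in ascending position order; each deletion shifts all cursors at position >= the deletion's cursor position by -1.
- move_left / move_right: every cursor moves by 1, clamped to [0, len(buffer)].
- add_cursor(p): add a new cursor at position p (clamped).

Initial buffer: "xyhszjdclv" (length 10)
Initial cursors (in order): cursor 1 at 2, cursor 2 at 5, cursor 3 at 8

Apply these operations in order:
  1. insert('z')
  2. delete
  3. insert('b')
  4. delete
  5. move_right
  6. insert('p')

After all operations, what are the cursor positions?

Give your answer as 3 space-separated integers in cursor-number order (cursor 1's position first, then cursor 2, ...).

Answer: 4 8 12

Derivation:
After op 1 (insert('z')): buffer="xyzhszzjdczlv" (len 13), cursors c1@3 c2@7 c3@11, authorship ..1...2...3..
After op 2 (delete): buffer="xyhszjdclv" (len 10), cursors c1@2 c2@5 c3@8, authorship ..........
After op 3 (insert('b')): buffer="xybhszbjdcblv" (len 13), cursors c1@3 c2@7 c3@11, authorship ..1...2...3..
After op 4 (delete): buffer="xyhszjdclv" (len 10), cursors c1@2 c2@5 c3@8, authorship ..........
After op 5 (move_right): buffer="xyhszjdclv" (len 10), cursors c1@3 c2@6 c3@9, authorship ..........
After op 6 (insert('p')): buffer="xyhpszjpdclpv" (len 13), cursors c1@4 c2@8 c3@12, authorship ...1...2...3.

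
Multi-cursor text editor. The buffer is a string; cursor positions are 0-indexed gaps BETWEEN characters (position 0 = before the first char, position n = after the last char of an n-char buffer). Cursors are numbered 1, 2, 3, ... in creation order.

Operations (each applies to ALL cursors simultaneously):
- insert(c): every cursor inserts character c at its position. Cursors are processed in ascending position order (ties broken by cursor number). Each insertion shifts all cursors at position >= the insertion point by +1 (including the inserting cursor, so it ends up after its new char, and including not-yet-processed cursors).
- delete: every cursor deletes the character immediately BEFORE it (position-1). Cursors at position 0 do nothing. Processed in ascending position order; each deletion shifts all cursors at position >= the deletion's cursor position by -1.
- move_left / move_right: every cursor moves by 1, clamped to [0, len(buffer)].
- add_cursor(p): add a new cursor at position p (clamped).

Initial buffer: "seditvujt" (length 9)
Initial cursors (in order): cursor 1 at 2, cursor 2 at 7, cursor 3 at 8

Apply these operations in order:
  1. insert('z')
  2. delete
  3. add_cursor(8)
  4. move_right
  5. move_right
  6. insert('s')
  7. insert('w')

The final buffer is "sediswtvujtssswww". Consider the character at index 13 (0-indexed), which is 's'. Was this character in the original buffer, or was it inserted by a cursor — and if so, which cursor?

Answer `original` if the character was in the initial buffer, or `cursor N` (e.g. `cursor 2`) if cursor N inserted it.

After op 1 (insert('z')): buffer="sezditvuzjzt" (len 12), cursors c1@3 c2@9 c3@11, authorship ..1.....2.3.
After op 2 (delete): buffer="seditvujt" (len 9), cursors c1@2 c2@7 c3@8, authorship .........
After op 3 (add_cursor(8)): buffer="seditvujt" (len 9), cursors c1@2 c2@7 c3@8 c4@8, authorship .........
After op 4 (move_right): buffer="seditvujt" (len 9), cursors c1@3 c2@8 c3@9 c4@9, authorship .........
After op 5 (move_right): buffer="seditvujt" (len 9), cursors c1@4 c2@9 c3@9 c4@9, authorship .........
After op 6 (insert('s')): buffer="sedistvujtsss" (len 13), cursors c1@5 c2@13 c3@13 c4@13, authorship ....1.....234
After op 7 (insert('w')): buffer="sediswtvujtssswww" (len 17), cursors c1@6 c2@17 c3@17 c4@17, authorship ....11.....234234
Authorship (.=original, N=cursor N): . . . . 1 1 . . . . . 2 3 4 2 3 4
Index 13: author = 4

Answer: cursor 4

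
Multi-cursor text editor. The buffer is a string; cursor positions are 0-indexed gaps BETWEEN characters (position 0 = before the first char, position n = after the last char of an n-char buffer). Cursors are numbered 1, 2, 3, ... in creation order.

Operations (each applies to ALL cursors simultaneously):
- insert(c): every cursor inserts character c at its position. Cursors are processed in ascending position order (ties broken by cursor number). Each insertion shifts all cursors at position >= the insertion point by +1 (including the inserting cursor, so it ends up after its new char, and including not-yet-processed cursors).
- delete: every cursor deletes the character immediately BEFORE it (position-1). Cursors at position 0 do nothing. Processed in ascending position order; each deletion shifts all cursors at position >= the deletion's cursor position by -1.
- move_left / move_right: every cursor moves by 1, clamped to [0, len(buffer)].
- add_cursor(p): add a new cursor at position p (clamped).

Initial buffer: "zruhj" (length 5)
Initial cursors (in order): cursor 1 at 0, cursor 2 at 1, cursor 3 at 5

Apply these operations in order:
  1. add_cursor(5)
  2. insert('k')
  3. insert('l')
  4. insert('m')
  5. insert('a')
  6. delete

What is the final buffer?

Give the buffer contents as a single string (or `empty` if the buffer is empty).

After op 1 (add_cursor(5)): buffer="zruhj" (len 5), cursors c1@0 c2@1 c3@5 c4@5, authorship .....
After op 2 (insert('k')): buffer="kzkruhjkk" (len 9), cursors c1@1 c2@3 c3@9 c4@9, authorship 1.2....34
After op 3 (insert('l')): buffer="klzklruhjkkll" (len 13), cursors c1@2 c2@5 c3@13 c4@13, authorship 11.22....3434
After op 4 (insert('m')): buffer="klmzklmruhjkkllmm" (len 17), cursors c1@3 c2@7 c3@17 c4@17, authorship 111.222....343434
After op 5 (insert('a')): buffer="klmazklmaruhjkkllmmaa" (len 21), cursors c1@4 c2@9 c3@21 c4@21, authorship 1111.2222....34343434
After op 6 (delete): buffer="klmzklmruhjkkllmm" (len 17), cursors c1@3 c2@7 c3@17 c4@17, authorship 111.222....343434

Answer: klmzklmruhjkkllmm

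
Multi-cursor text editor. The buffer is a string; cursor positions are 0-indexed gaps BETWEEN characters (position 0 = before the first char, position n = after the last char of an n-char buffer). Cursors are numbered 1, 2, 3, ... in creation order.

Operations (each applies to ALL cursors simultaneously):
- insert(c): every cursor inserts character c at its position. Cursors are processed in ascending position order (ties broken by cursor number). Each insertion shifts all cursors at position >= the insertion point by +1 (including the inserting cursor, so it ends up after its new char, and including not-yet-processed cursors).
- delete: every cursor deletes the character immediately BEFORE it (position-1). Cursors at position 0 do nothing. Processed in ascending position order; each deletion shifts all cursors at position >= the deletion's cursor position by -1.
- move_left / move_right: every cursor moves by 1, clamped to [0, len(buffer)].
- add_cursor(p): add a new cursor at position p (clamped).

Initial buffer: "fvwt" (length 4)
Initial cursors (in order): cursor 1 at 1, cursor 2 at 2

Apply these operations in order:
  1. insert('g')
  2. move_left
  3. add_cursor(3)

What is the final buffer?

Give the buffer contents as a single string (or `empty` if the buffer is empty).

After op 1 (insert('g')): buffer="fgvgwt" (len 6), cursors c1@2 c2@4, authorship .1.2..
After op 2 (move_left): buffer="fgvgwt" (len 6), cursors c1@1 c2@3, authorship .1.2..
After op 3 (add_cursor(3)): buffer="fgvgwt" (len 6), cursors c1@1 c2@3 c3@3, authorship .1.2..

Answer: fgvgwt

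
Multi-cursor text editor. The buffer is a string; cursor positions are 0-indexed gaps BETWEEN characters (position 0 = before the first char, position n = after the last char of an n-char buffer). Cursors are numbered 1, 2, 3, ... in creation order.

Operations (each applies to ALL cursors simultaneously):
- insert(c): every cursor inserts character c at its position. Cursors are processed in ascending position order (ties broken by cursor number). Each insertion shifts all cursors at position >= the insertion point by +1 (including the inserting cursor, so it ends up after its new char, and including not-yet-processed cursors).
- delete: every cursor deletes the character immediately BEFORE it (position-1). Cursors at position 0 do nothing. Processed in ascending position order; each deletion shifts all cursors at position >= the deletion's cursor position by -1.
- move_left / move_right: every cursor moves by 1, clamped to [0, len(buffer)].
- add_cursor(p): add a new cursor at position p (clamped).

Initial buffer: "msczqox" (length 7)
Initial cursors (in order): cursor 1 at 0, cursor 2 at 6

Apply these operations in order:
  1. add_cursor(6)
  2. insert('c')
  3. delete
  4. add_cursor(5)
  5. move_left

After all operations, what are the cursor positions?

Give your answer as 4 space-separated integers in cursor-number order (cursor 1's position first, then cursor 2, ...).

Answer: 0 5 5 4

Derivation:
After op 1 (add_cursor(6)): buffer="msczqox" (len 7), cursors c1@0 c2@6 c3@6, authorship .......
After op 2 (insert('c')): buffer="cmsczqoccx" (len 10), cursors c1@1 c2@9 c3@9, authorship 1......23.
After op 3 (delete): buffer="msczqox" (len 7), cursors c1@0 c2@6 c3@6, authorship .......
After op 4 (add_cursor(5)): buffer="msczqox" (len 7), cursors c1@0 c4@5 c2@6 c3@6, authorship .......
After op 5 (move_left): buffer="msczqox" (len 7), cursors c1@0 c4@4 c2@5 c3@5, authorship .......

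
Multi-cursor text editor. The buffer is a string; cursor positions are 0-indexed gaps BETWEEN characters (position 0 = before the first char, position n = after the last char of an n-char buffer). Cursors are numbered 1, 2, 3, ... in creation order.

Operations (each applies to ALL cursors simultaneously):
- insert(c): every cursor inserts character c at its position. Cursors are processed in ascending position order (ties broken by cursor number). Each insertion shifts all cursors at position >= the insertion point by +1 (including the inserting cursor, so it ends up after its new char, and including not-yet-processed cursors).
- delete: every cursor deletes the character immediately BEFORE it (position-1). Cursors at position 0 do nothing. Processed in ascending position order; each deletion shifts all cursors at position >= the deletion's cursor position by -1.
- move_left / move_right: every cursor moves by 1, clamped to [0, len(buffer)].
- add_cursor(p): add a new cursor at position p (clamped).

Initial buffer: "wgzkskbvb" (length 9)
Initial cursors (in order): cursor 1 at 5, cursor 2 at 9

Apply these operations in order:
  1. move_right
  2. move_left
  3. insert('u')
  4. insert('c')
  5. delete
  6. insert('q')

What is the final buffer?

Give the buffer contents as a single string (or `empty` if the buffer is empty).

Answer: wgzksuqkbvuqb

Derivation:
After op 1 (move_right): buffer="wgzkskbvb" (len 9), cursors c1@6 c2@9, authorship .........
After op 2 (move_left): buffer="wgzkskbvb" (len 9), cursors c1@5 c2@8, authorship .........
After op 3 (insert('u')): buffer="wgzksukbvub" (len 11), cursors c1@6 c2@10, authorship .....1...2.
After op 4 (insert('c')): buffer="wgzksuckbvucb" (len 13), cursors c1@7 c2@12, authorship .....11...22.
After op 5 (delete): buffer="wgzksukbvub" (len 11), cursors c1@6 c2@10, authorship .....1...2.
After op 6 (insert('q')): buffer="wgzksuqkbvuqb" (len 13), cursors c1@7 c2@12, authorship .....11...22.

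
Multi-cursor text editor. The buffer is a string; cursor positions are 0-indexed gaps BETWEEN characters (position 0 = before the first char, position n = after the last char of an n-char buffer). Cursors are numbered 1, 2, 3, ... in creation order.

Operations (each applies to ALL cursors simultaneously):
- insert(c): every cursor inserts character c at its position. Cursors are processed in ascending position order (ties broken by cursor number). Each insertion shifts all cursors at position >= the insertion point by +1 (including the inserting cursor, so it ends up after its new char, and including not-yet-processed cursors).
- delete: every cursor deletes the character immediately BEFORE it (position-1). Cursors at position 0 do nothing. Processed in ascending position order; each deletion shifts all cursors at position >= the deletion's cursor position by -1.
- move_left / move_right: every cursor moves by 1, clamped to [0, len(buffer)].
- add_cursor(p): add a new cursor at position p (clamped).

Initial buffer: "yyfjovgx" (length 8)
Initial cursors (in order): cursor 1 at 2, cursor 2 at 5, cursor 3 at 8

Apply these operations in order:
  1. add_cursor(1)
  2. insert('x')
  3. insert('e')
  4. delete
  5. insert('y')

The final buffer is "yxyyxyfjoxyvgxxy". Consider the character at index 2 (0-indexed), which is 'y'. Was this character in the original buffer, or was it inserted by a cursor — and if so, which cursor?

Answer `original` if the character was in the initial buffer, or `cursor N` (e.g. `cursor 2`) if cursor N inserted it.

Answer: cursor 4

Derivation:
After op 1 (add_cursor(1)): buffer="yyfjovgx" (len 8), cursors c4@1 c1@2 c2@5 c3@8, authorship ........
After op 2 (insert('x')): buffer="yxyxfjoxvgxx" (len 12), cursors c4@2 c1@4 c2@8 c3@12, authorship .4.1...2...3
After op 3 (insert('e')): buffer="yxeyxefjoxevgxxe" (len 16), cursors c4@3 c1@6 c2@11 c3@16, authorship .44.11...22...33
After op 4 (delete): buffer="yxyxfjoxvgxx" (len 12), cursors c4@2 c1@4 c2@8 c3@12, authorship .4.1...2...3
After op 5 (insert('y')): buffer="yxyyxyfjoxyvgxxy" (len 16), cursors c4@3 c1@6 c2@11 c3@16, authorship .44.11...22...33
Authorship (.=original, N=cursor N): . 4 4 . 1 1 . . . 2 2 . . . 3 3
Index 2: author = 4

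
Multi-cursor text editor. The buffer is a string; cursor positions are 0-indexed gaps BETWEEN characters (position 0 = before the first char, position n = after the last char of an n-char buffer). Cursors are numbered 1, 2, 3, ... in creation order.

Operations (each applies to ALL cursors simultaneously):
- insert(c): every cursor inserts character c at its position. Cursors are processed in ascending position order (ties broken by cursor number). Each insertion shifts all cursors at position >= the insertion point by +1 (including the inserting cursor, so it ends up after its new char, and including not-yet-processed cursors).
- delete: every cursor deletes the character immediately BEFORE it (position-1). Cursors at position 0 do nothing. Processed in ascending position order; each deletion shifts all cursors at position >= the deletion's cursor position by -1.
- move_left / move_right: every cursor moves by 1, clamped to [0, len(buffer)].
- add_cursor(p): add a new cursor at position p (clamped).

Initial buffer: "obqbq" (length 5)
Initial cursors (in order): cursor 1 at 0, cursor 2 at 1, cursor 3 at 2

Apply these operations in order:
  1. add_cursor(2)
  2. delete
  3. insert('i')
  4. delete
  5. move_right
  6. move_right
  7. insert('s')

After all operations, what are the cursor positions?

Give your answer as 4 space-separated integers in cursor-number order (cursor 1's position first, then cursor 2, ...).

Answer: 6 6 6 6

Derivation:
After op 1 (add_cursor(2)): buffer="obqbq" (len 5), cursors c1@0 c2@1 c3@2 c4@2, authorship .....
After op 2 (delete): buffer="qbq" (len 3), cursors c1@0 c2@0 c3@0 c4@0, authorship ...
After op 3 (insert('i')): buffer="iiiiqbq" (len 7), cursors c1@4 c2@4 c3@4 c4@4, authorship 1234...
After op 4 (delete): buffer="qbq" (len 3), cursors c1@0 c2@0 c3@0 c4@0, authorship ...
After op 5 (move_right): buffer="qbq" (len 3), cursors c1@1 c2@1 c3@1 c4@1, authorship ...
After op 6 (move_right): buffer="qbq" (len 3), cursors c1@2 c2@2 c3@2 c4@2, authorship ...
After op 7 (insert('s')): buffer="qbssssq" (len 7), cursors c1@6 c2@6 c3@6 c4@6, authorship ..1234.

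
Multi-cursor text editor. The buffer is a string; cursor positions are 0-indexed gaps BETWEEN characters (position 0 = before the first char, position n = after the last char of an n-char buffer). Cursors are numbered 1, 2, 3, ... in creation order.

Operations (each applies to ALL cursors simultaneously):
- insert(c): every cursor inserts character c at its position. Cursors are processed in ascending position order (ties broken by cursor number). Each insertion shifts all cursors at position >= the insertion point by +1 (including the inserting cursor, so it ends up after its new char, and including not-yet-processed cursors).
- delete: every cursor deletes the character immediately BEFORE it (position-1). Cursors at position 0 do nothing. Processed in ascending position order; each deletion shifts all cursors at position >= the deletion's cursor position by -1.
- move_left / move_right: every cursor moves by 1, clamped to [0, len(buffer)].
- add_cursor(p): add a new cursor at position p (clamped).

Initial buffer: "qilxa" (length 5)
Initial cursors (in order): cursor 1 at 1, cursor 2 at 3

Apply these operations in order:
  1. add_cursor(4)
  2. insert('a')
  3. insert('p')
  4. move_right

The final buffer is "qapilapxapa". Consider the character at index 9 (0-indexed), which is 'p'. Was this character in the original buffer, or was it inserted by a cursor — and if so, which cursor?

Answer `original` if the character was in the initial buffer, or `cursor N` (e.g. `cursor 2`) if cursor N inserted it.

After op 1 (add_cursor(4)): buffer="qilxa" (len 5), cursors c1@1 c2@3 c3@4, authorship .....
After op 2 (insert('a')): buffer="qailaxaa" (len 8), cursors c1@2 c2@5 c3@7, authorship .1..2.3.
After op 3 (insert('p')): buffer="qapilapxapa" (len 11), cursors c1@3 c2@7 c3@10, authorship .11..22.33.
After op 4 (move_right): buffer="qapilapxapa" (len 11), cursors c1@4 c2@8 c3@11, authorship .11..22.33.
Authorship (.=original, N=cursor N): . 1 1 . . 2 2 . 3 3 .
Index 9: author = 3

Answer: cursor 3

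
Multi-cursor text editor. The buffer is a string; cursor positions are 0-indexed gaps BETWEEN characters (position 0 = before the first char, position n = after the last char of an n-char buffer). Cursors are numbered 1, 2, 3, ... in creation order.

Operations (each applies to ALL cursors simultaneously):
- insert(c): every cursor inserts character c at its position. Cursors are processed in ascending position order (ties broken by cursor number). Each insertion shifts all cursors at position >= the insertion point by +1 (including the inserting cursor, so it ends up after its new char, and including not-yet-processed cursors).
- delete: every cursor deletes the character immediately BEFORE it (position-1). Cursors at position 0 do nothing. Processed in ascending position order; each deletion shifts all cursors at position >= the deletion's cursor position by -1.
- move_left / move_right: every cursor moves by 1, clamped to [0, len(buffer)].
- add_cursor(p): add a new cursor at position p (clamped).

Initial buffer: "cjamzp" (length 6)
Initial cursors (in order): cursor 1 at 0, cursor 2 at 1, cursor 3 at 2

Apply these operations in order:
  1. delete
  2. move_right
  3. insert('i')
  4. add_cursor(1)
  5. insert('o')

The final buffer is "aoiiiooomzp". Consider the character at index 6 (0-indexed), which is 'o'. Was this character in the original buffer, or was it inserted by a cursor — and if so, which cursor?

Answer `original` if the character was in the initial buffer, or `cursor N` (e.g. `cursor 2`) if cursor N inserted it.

After op 1 (delete): buffer="amzp" (len 4), cursors c1@0 c2@0 c3@0, authorship ....
After op 2 (move_right): buffer="amzp" (len 4), cursors c1@1 c2@1 c3@1, authorship ....
After op 3 (insert('i')): buffer="aiiimzp" (len 7), cursors c1@4 c2@4 c3@4, authorship .123...
After op 4 (add_cursor(1)): buffer="aiiimzp" (len 7), cursors c4@1 c1@4 c2@4 c3@4, authorship .123...
After op 5 (insert('o')): buffer="aoiiiooomzp" (len 11), cursors c4@2 c1@8 c2@8 c3@8, authorship .4123123...
Authorship (.=original, N=cursor N): . 4 1 2 3 1 2 3 . . .
Index 6: author = 2

Answer: cursor 2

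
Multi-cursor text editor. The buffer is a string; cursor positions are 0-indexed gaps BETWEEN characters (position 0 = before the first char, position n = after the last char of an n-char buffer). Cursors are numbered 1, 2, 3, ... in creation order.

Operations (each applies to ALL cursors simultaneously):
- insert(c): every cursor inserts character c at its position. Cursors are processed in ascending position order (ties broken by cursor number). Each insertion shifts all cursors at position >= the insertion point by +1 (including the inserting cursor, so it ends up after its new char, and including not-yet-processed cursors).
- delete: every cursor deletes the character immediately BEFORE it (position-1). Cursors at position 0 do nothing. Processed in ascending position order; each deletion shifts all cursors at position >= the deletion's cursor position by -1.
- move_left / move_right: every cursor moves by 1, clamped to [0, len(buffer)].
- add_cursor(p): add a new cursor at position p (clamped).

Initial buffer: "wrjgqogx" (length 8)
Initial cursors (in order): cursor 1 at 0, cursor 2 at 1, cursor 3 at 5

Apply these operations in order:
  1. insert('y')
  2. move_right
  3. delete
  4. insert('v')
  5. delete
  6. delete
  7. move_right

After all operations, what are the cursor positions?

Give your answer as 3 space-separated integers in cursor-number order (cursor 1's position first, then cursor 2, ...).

Answer: 1 1 4

Derivation:
After op 1 (insert('y')): buffer="ywyrjgqyogx" (len 11), cursors c1@1 c2@3 c3@8, authorship 1.2....3...
After op 2 (move_right): buffer="ywyrjgqyogx" (len 11), cursors c1@2 c2@4 c3@9, authorship 1.2....3...
After op 3 (delete): buffer="yyjgqygx" (len 8), cursors c1@1 c2@2 c3@6, authorship 12...3..
After op 4 (insert('v')): buffer="yvyvjgqyvgx" (len 11), cursors c1@2 c2@4 c3@9, authorship 1122...33..
After op 5 (delete): buffer="yyjgqygx" (len 8), cursors c1@1 c2@2 c3@6, authorship 12...3..
After op 6 (delete): buffer="jgqgx" (len 5), cursors c1@0 c2@0 c3@3, authorship .....
After op 7 (move_right): buffer="jgqgx" (len 5), cursors c1@1 c2@1 c3@4, authorship .....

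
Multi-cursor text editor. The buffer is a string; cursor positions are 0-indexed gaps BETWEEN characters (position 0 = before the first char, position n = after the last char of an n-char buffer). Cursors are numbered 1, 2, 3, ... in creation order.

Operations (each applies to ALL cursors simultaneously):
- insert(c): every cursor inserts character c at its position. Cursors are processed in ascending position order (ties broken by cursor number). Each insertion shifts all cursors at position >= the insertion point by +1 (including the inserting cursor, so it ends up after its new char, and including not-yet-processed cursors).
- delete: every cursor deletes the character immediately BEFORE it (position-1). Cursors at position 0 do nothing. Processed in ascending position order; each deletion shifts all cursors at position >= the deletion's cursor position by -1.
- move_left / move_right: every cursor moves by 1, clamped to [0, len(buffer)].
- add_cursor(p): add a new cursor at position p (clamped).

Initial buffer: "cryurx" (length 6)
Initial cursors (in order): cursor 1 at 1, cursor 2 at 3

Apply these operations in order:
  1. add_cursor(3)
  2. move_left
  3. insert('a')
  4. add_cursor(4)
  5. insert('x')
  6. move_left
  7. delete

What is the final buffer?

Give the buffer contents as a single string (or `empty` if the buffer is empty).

After op 1 (add_cursor(3)): buffer="cryurx" (len 6), cursors c1@1 c2@3 c3@3, authorship ......
After op 2 (move_left): buffer="cryurx" (len 6), cursors c1@0 c2@2 c3@2, authorship ......
After op 3 (insert('a')): buffer="acraayurx" (len 9), cursors c1@1 c2@5 c3@5, authorship 1..23....
After op 4 (add_cursor(4)): buffer="acraayurx" (len 9), cursors c1@1 c4@4 c2@5 c3@5, authorship 1..23....
After op 5 (insert('x')): buffer="axcraxaxxyurx" (len 13), cursors c1@2 c4@6 c2@9 c3@9, authorship 11..24323....
After op 6 (move_left): buffer="axcraxaxxyurx" (len 13), cursors c1@1 c4@5 c2@8 c3@8, authorship 11..24323....
After op 7 (delete): buffer="xcrxxyurx" (len 9), cursors c1@0 c4@3 c2@4 c3@4, authorship 1..43....

Answer: xcrxxyurx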